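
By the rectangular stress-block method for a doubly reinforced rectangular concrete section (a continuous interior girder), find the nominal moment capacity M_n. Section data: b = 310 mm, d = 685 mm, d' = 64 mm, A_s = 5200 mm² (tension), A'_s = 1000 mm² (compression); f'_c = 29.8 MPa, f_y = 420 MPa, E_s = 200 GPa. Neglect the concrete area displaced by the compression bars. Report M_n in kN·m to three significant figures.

Assume both tension and compression steel yield.
Net tension couple steel: A_s − A'_s = 4200 mm².
a = (A_s − A'_s) f_y / (0.85 f'_c b) = 1764000/(0.85 × 29.8 × 310) = 224.65 mm.
c = a/β₁ = 224.65/0.837 = 268.40 mm; ε'_s = 0.003(c − d')/c = 0.0023 ≥ f_y/E_s = 0.0021, so compression steel does yield.
M_n = (A_s − A'_s) f_y (d − a/2) + A'_s f_y (d − d') = [1764000 × (685 − 112.325) + 420000 × (685 − 64)] × 10⁻⁶ = 1010.20 + 260.82 = 1271.02 kN·m.

M_n ≈ 1270 kN·m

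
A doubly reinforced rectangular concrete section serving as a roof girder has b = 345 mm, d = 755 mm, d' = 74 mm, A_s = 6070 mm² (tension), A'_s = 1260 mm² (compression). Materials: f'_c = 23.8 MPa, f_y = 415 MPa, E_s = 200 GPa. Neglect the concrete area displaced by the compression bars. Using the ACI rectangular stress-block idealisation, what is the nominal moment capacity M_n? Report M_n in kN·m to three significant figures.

M_n ≈ 1580 kN·m

Assume both tension and compression steel yield.
Net tension couple steel: A_s − A'_s = 4810 mm².
a = (A_s − A'_s) f_y / (0.85 f'_c b) = 1996150/(0.85 × 23.8 × 345) = 286.01 mm.
c = a/β₁ = 286.01/0.85 = 336.48 mm; ε'_s = 0.003(c − d')/c = 0.0023 ≥ f_y/E_s = 0.0021, so compression steel does yield.
M_n = (A_s − A'_s) f_y (d − a/2) + A'_s f_y (d − d') = [1996150 × (755 − 143.005) + 522900 × (755 − 74)] × 10⁻⁶ = 1221.63 + 356.09 = 1577.72 kN·m.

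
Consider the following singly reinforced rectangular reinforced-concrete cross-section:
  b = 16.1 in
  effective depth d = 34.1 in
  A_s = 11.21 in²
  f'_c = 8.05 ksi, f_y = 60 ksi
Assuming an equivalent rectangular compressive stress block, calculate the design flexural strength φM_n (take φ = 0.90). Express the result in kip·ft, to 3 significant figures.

φM_n ≈ 1570 kip·ft

T = A_s f_y = 11.21 × 60 = 672.6 kips.
a = T/(0.85 f'_c b) = 672.6/(0.85 × 8.05 × 16.1) = 6.105 in.
M_n = T(d − a/2) = 672.6 × (34.1 − 3.0525) = 20882.5 kip·in = 20882.5/12 = 1740.21 kip·ft.
φM_n = 0.90 × 1740.21 = 1566.19 kip·ft.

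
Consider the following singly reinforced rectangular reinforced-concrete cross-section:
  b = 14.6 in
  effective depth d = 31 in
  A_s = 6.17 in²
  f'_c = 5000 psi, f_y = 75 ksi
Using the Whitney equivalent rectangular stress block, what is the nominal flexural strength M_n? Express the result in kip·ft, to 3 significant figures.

T = A_s f_y = 6.17 × 75 = 462.75 kips.
a = T/(0.85 f'_c b) = 462.75/(0.85 × 5 × 14.6) = 7.458 in.
M_n = T(d − a/2) = 462.75 × (31 − 3.729) = 12619.7 kip·in = 12619.7/12 = 1051.64 kip·ft.

M_n ≈ 1050 kip·ft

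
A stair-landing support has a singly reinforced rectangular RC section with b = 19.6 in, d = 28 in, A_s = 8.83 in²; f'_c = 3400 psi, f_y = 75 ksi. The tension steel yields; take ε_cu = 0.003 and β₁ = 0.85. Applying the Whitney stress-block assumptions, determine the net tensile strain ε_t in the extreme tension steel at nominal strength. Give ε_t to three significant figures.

a = A_s f_y/(0.85 f'_c b) = 11.691 in.
β₁ = 0.85, so c = a/β₁ = 11.691/0.85 = 13.754 in.
From the linear strain diagram with ε_cu = 0.003: ε_t = 0.003 (d − c)/c = 0.003 × (28 − 13.754)/13.754 = 0.00311.
ε_t < 0.004 — the section is over-reinforced for flexure under ACI limits.

ε_t ≈ 0.00311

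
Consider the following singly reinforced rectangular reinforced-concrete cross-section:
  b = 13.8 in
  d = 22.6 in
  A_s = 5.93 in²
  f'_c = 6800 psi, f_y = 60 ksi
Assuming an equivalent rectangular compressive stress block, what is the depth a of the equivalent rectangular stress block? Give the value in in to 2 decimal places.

T = A_s f_y = 5.93 × 60 = 355.8 kips.
a = T/(0.85 f'_c b) = 355.8/(0.85 × 6.8 × 13.8) = 4.46 in.

a ≈ 4.46 in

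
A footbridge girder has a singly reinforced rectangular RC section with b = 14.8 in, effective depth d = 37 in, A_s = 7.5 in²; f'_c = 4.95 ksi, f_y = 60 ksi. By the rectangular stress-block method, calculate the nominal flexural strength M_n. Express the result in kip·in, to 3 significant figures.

M_n ≈ 15000 kip·in

T = A_s f_y = 7.5 × 60 = 450 kips.
a = T/(0.85 f'_c b) = 450/(0.85 × 4.95 × 14.8) = 7.226 in.
M_n = T(d − a/2) = 450 × (37 − 3.613) = 15024.2 kip·in.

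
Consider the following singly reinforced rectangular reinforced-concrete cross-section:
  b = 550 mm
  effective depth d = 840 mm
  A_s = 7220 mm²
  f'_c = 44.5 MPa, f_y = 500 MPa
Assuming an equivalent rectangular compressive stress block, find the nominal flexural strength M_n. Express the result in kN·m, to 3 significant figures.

T = A_s f_y = 7220 × 500 = 3610000 N = 3610 kN.
From C = T: a = T/(0.85 f'_c b) = 3610000/(0.85 × 44.5 × 550) = 173.53 mm.
M_n = T(d − a/2) = 3610 kN × (840 − 86.765) mm = 2719.18 kN·m.

M_n ≈ 2720 kN·m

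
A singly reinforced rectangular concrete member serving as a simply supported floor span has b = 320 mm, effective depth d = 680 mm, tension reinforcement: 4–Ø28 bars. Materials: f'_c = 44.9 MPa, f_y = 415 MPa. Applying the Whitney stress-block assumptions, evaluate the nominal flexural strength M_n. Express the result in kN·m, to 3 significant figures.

M_n ≈ 653 kN·m

A_s = 4 × 616 = 2464 mm².
T = A_s f_y = 2464 × 415 = 1022560 N = 1022.56 kN.
From C = T: a = T/(0.85 f'_c b) = 1022560/(0.85 × 44.9 × 320) = 83.73 mm.
M_n = T(d − a/2) = 1022.56 kN × (680 − 41.865) mm = 652.53 kN·m.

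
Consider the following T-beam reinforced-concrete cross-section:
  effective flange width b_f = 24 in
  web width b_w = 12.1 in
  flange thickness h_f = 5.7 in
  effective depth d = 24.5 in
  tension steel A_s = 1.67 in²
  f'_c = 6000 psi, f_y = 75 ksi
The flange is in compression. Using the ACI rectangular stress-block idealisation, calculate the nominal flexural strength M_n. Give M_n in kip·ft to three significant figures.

Tension: T = A_s f_y = 1.67 × 75 = 125.25 kips.
Try a within the flange: a = T/(0.85 f'_c b_f) = 125.25/(0.85 × 6 × 24) = 1.023 in.
Since a = 1.023 ≤ h_f = 5.7 in, the stress block lies entirely in the flange; analyse as a rectangular beam of width b_f.
M_n = T(d − a/2) = 125.25 × (24.5 − 0.5115) = 3004.6 kip·in.
M_n = 3004.6/12 = 250.38 kip·ft.

M_n ≈ 250 kip·ft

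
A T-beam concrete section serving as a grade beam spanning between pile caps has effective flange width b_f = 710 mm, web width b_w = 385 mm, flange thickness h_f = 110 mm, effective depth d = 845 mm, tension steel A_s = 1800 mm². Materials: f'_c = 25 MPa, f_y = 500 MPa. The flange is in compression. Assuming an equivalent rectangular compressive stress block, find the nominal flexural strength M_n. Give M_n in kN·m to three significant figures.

M_n ≈ 734 kN·m

Tension: T = A_s f_y = 1800 × 500 = 900000 N.
Try a within the flange: a = T/(0.85 f'_c b_f) = 900000/(0.85 × 25 × 710) = 59.65 mm.
Since a = 59.65 ≤ h_f = 110 mm, the stress block lies entirely in the flange; analyse as a rectangular beam of width b_f.
M_n = T(d − a/2) = 900000 × (845 − 29.825) = 733.66 × 10⁶ N·mm.
M_n = 733.66 kN·m.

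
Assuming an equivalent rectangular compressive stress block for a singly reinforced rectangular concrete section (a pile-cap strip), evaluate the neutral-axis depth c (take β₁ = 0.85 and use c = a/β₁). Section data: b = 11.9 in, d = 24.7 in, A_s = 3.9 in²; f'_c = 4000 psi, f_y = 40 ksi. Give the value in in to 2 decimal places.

T = A_s f_y = 3.9 × 40 = 156 kips.
a = T/(0.85 f'_c b) = 156/(0.85 × 4 × 11.9) = 3.8557 in.
With β₁ = 0.85, c = a/β₁ = 3.8557/0.85 = 4.54 in.

c ≈ 4.54 in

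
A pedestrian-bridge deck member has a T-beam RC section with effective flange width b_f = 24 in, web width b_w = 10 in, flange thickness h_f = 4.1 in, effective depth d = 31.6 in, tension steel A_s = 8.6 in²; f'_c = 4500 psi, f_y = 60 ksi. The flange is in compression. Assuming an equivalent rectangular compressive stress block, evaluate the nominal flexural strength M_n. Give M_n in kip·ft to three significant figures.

Tension: T = A_s f_y = 8.6 × 60 = 516 kips.
Try a within the flange: a = T/(0.85 f'_c b_f) = 516/(0.85 × 4.5 × 24) = 5.621 in.
a = 5.621 > h_f = 4.1 in: the block extends into the web. Split into flange-overhang and web parts.
C_f = 0.85 f'_c (b_f − b_w) h_f = 0.85 × 4.5 × (24 − 10) × 4.1 = 219.6 kips.
Remaining web compression depth: a_w = (T − C_f)/(0.85 f'_c b_w) = (516 − 219.6)/(0.85 × 4.5 × 10) = 7.749 in.
M_n = C_f(d − h_f/2) + (T − C_f)(d − a_w/2) = 219.6 × (31.6 − 2.05) + 296.4 × (31.6 − 3.8745) = 6489.2 + 8217.8 = 14707.0 kip·in.
M_n = 14707.0/12 = 1225.58 kip·ft.

M_n ≈ 1230 kip·ft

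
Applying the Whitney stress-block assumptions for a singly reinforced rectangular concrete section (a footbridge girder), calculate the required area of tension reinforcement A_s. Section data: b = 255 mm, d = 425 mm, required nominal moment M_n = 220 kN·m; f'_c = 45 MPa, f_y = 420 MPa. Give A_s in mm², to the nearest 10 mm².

A_s ≈ 1320 mm²

With M_n = 0.85 f'_c a b (d − a/2), solve the quadratic for a:
a = d − √(d² − 2M_n/(0.85 f'_c b)) = 425 − √(425² − 2 × 220×10⁶/(0.85 × 45 × 255)) = 56.88 mm.
A_s = 0.85 f'_c a b / f_y = 0.85 × 45 × 56.88 × 255 / 420 = 1320.9 mm².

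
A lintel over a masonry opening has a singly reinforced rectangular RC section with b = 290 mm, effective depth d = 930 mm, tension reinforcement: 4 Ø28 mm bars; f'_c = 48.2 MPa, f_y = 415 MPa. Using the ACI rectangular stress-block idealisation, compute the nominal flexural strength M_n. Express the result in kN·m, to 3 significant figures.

A_s = 4 × 616 = 2464 mm².
T = A_s f_y = 2464 × 415 = 1022560 N = 1022.56 kN.
From C = T: a = T/(0.85 f'_c b) = 1022560/(0.85 × 48.2 × 290) = 86.06 mm.
M_n = T(d − a/2) = 1022.56 kN × (930 − 43.03) mm = 906.98 kN·m.

M_n ≈ 907 kN·m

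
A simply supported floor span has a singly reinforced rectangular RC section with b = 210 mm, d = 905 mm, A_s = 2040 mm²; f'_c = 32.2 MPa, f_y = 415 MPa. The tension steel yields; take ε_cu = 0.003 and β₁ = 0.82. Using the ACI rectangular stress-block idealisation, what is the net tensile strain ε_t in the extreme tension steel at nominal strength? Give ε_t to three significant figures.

ε_t ≈ 0.0121

a = A_s f_y/(0.85 f'_c b) = 147.29 mm.
β₁ = 0.82, so c = a/β₁ = 147.29/0.82 = 179.62 mm.
From the linear strain diagram with ε_cu = 0.003: ε_t = 0.003 (d − c)/c = 0.003 × (905 − 179.62)/179.62 = 0.0121.
Since ε_t ≥ 0.005, the section is tension-controlled.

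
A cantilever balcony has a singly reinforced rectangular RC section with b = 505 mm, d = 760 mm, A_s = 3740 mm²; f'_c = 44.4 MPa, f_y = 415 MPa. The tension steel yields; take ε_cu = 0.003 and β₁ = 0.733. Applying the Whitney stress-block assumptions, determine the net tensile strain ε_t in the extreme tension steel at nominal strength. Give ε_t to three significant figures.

a = A_s f_y/(0.85 f'_c b) = 81.44 mm.
β₁ = 0.733, so c = a/β₁ = 81.44/0.733 = 111.11 mm.
From the linear strain diagram with ε_cu = 0.003: ε_t = 0.003 (d − c)/c = 0.003 × (760 − 111.11)/111.11 = 0.0175.
Since ε_t ≥ 0.005, the section is tension-controlled.

ε_t ≈ 0.0175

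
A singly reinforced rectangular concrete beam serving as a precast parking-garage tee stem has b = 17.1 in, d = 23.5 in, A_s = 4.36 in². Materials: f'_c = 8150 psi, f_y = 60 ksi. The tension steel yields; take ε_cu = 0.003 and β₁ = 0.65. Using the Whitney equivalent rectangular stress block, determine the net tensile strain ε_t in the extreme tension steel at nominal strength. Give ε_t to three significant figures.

ε_t ≈ 0.0178

a = A_s f_y/(0.85 f'_c b) = 2.208 in.
β₁ = 0.65, so c = a/β₁ = 2.208/0.65 = 3.397 in.
From the linear strain diagram with ε_cu = 0.003: ε_t = 0.003 (d − c)/c = 0.003 × (23.5 − 3.397)/3.397 = 0.0178.
Since ε_t ≥ 0.005, the section is tension-controlled.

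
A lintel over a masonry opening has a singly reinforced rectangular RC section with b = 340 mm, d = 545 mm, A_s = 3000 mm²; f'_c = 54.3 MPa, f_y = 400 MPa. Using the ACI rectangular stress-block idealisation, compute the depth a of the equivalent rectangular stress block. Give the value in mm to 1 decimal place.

a ≈ 76.5 mm

T = A_s f_y = 3000 × 400 = 1200000 N = 1200 kN.
Setting C = 0.85 f'_c a b equal to T: a = 1200000/(0.85 × 54.3 × 340) = 76.5 mm.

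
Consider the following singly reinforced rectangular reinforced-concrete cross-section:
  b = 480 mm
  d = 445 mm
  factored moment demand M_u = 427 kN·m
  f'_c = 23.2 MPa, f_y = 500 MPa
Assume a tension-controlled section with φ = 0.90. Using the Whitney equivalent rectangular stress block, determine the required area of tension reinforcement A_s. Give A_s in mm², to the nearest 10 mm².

A_s ≈ 2500 mm²

M_n = M_u/φ = 427/0.90 = 474.444 kN·m.
With M_n = 0.85 f'_c a b (d − a/2), solve the quadratic for a:
a = d − √(d² − 2M_n/(0.85 f'_c b)) = 445 − √(445² − 2 × 474.444×10⁶/(0.85 × 23.2 × 480)) = 132.30 mm.
A_s = 0.85 f'_c a b / f_y = 0.85 × 23.2 × 132.30 × 480 / 500 = 2504.6 mm².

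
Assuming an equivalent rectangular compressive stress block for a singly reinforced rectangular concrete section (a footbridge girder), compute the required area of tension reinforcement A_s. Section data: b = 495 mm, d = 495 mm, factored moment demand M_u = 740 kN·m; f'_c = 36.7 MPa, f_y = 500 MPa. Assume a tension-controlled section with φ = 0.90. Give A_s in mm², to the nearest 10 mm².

M_n = M_u/φ = 740/0.90 = 822.222 kN·m.
With M_n = 0.85 f'_c a b (d − a/2), solve the quadratic for a:
a = d − √(d² − 2M_n/(0.85 f'_c b)) = 495 − √(495² − 2 × 822.222×10⁶/(0.85 × 36.7 × 495)) = 122.80 mm.
A_s = 0.85 f'_c a b / f_y = 0.85 × 36.7 × 122.80 × 495 / 500 = 3792.4 mm².

A_s ≈ 3790 mm²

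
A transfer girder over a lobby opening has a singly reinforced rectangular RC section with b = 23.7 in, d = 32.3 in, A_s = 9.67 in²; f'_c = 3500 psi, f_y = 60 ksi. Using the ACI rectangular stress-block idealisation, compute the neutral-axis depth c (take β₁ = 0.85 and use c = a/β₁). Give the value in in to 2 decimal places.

T = A_s f_y = 9.67 × 60 = 580.2 kips.
a = T/(0.85 f'_c b) = 580.2/(0.85 × 3.5 × 23.7) = 8.2289 in.
With β₁ = 0.85, c = a/β₁ = 8.2289/0.85 = 9.68 in.

c ≈ 9.68 in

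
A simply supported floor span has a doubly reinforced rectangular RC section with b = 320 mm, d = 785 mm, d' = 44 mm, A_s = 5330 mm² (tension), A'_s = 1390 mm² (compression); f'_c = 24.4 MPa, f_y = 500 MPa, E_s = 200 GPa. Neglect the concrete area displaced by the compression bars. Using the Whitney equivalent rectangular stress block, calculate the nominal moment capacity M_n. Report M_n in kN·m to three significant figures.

M_n ≈ 1770 kN·m

Assume both tension and compression steel yield.
Net tension couple steel: A_s − A'_s = 3940 mm².
a = (A_s − A'_s) f_y / (0.85 f'_c b) = 1970000/(0.85 × 24.4 × 320) = 296.83 mm.
c = a/β₁ = 296.83/0.85 = 349.21 mm; ε'_s = 0.003(c − d')/c = 0.0026 ≥ f_y/E_s = 0.0025, so compression steel does yield.
M_n = (A_s − A'_s) f_y (d − a/2) + A'_s f_y (d − d') = [1970000 × (785 − 148.415) + 695000 × (785 − 44)] × 10⁻⁶ = 1254.07 + 515.00 = 1769.07 kN·m.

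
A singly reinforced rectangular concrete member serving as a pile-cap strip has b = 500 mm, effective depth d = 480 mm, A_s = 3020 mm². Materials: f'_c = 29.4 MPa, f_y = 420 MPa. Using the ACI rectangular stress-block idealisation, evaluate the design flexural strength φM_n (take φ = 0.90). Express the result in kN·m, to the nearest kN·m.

φM_n ≈ 490 kN·m

T = A_s f_y = 3020 × 420 = 1268400 N = 1268.4 kN.
From C = T: a = T/(0.85 f'_c b) = 1268400/(0.85 × 29.4 × 500) = 101.51 mm.
M_n = T(d − a/2) = 1268.4 kN × (480 − 50.755) mm = 544.45 kN·m.
φM_n = 0.90 × 544.45 = 490.01 kN·m.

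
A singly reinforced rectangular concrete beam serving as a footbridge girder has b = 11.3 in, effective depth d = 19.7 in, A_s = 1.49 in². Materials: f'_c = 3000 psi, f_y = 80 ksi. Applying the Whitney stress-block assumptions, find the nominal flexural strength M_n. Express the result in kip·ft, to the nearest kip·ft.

M_n ≈ 175 kip·ft

T = A_s f_y = 1.49 × 80 = 119.2 kips.
a = T/(0.85 f'_c b) = 119.2/(0.85 × 3 × 11.3) = 4.137 in.
M_n = T(d − a/2) = 119.2 × (19.7 − 2.0685) = 2101.7 kip·in = 2101.7/12 = 175.14 kip·ft.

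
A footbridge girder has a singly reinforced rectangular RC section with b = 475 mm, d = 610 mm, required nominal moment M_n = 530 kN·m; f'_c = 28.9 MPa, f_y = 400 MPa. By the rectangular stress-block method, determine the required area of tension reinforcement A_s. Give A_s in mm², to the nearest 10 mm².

With M_n = 0.85 f'_c a b (d − a/2), solve the quadratic for a:
a = d − √(d² − 2M_n/(0.85 f'_c b)) = 610 − √(610² − 2 × 530×10⁶/(0.85 × 28.9 × 475)) = 79.66 mm.
A_s = 0.85 f'_c a b / f_y = 0.85 × 28.9 × 79.66 × 475 / 400 = 2323.8 mm².

A_s ≈ 2320 mm²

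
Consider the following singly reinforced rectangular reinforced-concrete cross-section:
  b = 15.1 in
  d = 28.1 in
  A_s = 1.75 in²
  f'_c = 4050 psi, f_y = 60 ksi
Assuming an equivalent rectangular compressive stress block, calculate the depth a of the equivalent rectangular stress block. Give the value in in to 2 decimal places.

a ≈ 2.02 in

T = A_s f_y = 1.75 × 60 = 105 kips.
a = T/(0.85 f'_c b) = 105/(0.85 × 4.05 × 15.1) = 2.02 in.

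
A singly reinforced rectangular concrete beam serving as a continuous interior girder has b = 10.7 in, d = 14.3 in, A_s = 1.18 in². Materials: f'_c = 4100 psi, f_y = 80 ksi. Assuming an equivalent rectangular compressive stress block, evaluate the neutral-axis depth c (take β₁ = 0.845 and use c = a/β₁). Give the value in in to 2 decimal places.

c ≈ 3.00 in

T = A_s f_y = 1.18 × 80 = 94.4 kips.
a = T/(0.85 f'_c b) = 94.4/(0.85 × 4.1 × 10.7) = 2.5315 in.
With β₁ = 0.845, c = a/β₁ = 2.5315/0.845 = 3.00 in.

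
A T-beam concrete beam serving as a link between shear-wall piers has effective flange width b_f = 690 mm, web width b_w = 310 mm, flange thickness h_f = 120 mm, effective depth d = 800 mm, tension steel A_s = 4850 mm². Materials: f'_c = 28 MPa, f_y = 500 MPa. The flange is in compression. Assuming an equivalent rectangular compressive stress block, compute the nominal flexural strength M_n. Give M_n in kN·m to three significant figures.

Tension: T = A_s f_y = 4850 × 500 = 2425000 N.
Try a within the flange: a = T/(0.85 f'_c b_f) = 2425000/(0.85 × 28 × 690) = 147.67 mm.
a = 147.67 > h_f = 120 mm: the block extends into the web. Split into flange-overhang and web parts.
C_f = 0.85 f'_c (b_f − b_w) h_f = 0.85 × 28 × (690 − 310) × 120 = 1085280 N.
Remaining web compression depth: a_w = (T − C_f)/(0.85 f'_c b_w) = (2425000 − 1085280)/(0.85 × 28 × 310) = 181.58 mm.
M_n = C_f(d − h_f/2) + (T − C_f)(d − a_w/2) = 1085280 × (800 − 60) + 1339720 × (800 − 90.79) = 803.11 + 950.14 = 1753.25 × 10⁶ N·mm.
M_n = 1753.25 kN·m.

M_n ≈ 1750 kN·m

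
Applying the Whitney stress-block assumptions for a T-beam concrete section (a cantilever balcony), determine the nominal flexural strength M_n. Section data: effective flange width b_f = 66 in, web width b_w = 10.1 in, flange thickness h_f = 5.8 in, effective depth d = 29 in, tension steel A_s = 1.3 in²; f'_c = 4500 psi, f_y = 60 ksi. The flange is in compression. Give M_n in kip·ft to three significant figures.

Tension: T = A_s f_y = 1.3 × 60 = 78 kips.
Try a within the flange: a = T/(0.85 f'_c b_f) = 78/(0.85 × 4.5 × 66) = 0.309 in.
Since a = 0.309 ≤ h_f = 5.8 in, the stress block lies entirely in the flange; analyse as a rectangular beam of width b_f.
M_n = T(d − a/2) = 78 × (29 − 0.1545) = 2249.9 kip·in.
M_n = 2249.9/12 = 187.49 kip·ft.

M_n ≈ 187 kip·ft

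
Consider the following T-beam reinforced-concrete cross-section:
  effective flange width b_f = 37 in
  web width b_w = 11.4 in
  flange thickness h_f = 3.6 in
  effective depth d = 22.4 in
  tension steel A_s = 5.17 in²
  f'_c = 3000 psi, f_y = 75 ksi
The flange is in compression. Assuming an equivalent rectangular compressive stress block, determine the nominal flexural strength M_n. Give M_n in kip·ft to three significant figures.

Tension: T = A_s f_y = 5.17 × 75 = 387.75 kips.
Try a within the flange: a = T/(0.85 f'_c b_f) = 387.75/(0.85 × 3 × 37) = 4.110 in.
a = 4.110 > h_f = 3.6 in: the block extends into the web. Split into flange-overhang and web parts.
C_f = 0.85 f'_c (b_f − b_w) h_f = 0.85 × 3 × (37 − 11.4) × 3.6 = 235.0 kips.
Remaining web compression depth: a_w = (T − C_f)/(0.85 f'_c b_w) = (387.75 − 235.0)/(0.85 × 3 × 11.4) = 5.255 in.
M_n = C_f(d − h_f/2) + (T − C_f)(d − a_w/2) = 235.0 × (22.4 − 1.8) + 152.75 × (22.4 − 2.6275) = 4841.0 + 3020.2 = 7861.2 kip·in.
M_n = 7861.2/12 = 655.10 kip·ft.

M_n ≈ 655 kip·ft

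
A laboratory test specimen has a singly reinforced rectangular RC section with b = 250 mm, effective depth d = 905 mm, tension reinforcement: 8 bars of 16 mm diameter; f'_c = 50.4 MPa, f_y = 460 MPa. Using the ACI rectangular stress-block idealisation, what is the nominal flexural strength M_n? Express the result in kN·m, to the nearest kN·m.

M_n ≈ 644 kN·m

A_s = 8 × 201 = 1608 mm².
T = A_s f_y = 1608 × 460 = 739680 N = 739.68 kN.
From C = T: a = T/(0.85 f'_c b) = 739680/(0.85 × 50.4 × 250) = 69.06 mm.
M_n = T(d − a/2) = 739.68 kN × (905 − 34.53) mm = 643.87 kN·m.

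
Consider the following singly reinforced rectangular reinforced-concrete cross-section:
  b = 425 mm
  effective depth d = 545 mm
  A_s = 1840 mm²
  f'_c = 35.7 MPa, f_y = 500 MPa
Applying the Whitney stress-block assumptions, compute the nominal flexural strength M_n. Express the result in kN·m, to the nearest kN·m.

T = A_s f_y = 1840 × 500 = 920000 N = 920 kN.
From C = T: a = T/(0.85 f'_c b) = 920000/(0.85 × 35.7 × 425) = 71.34 mm.
M_n = T(d − a/2) = 920 kN × (545 − 35.67) mm = 468.58 kN·m.

M_n ≈ 469 kN·m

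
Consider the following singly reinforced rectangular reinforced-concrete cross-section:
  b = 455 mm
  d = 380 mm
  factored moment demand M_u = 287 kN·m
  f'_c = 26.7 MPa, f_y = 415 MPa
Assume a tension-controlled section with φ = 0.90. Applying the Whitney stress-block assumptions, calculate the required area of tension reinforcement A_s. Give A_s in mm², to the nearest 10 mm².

A_s ≈ 2300 mm²

M_n = M_u/φ = 287/0.90 = 318.889 kN·m.
With M_n = 0.85 f'_c a b (d − a/2), solve the quadratic for a:
a = d − √(d² − 2M_n/(0.85 f'_c b)) = 380 − √(380² − 2 × 318.889×10⁶/(0.85 × 26.7 × 455)) = 92.53 mm.
A_s = 0.85 f'_c a b / f_y = 0.85 × 26.7 × 92.53 × 455 / 415 = 2302.4 mm².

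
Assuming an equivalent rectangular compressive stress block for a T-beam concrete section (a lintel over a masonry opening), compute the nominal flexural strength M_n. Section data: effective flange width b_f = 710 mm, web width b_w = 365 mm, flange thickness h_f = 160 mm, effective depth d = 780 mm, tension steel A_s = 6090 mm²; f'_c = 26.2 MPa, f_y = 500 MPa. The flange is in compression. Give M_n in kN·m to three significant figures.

M_n ≈ 2070 kN·m

Tension: T = A_s f_y = 6090 × 500 = 3045000 N.
Try a within the flange: a = T/(0.85 f'_c b_f) = 3045000/(0.85 × 26.2 × 710) = 192.58 mm.
a = 192.58 > h_f = 160 mm: the block extends into the web. Split into flange-overhang and web parts.
C_f = 0.85 f'_c (b_f − b_w) h_f = 0.85 × 26.2 × (710 − 365) × 160 = 1229304 N.
Remaining web compression depth: a_w = (T − C_f)/(0.85 f'_c b_w) = (3045000 − 1229304)/(0.85 × 26.2 × 365) = 223.37 mm.
M_n = C_f(d − h_f/2) + (T − C_f)(d − a_w/2) = 1229304 × (780 − 80) + 1815696 × (780 − 111.685) = 860.51 + 1213.46 = 2073.97 × 10⁶ N·mm.
M_n = 2073.97 kN·m.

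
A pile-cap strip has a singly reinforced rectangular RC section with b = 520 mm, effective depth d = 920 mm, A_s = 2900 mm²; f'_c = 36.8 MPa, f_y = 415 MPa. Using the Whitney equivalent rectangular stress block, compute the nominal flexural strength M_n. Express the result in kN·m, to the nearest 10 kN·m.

M_n ≈ 1060 kN·m

T = A_s f_y = 2900 × 415 = 1203500 N = 1203.5 kN.
From C = T: a = T/(0.85 f'_c b) = 1203500/(0.85 × 36.8 × 520) = 73.99 mm.
M_n = T(d − a/2) = 1203.5 kN × (920 − 36.995) mm = 1062.70 kN·m.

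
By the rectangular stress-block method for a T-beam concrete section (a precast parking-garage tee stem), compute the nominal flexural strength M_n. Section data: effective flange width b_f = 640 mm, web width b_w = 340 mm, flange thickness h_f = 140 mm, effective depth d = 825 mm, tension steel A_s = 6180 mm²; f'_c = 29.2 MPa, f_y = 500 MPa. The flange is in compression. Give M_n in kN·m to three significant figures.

Tension: T = A_s f_y = 6180 × 500 = 3090000 N.
Try a within the flange: a = T/(0.85 f'_c b_f) = 3090000/(0.85 × 29.2 × 640) = 194.53 mm.
a = 194.53 > h_f = 140 mm: the block extends into the web. Split into flange-overhang and web parts.
C_f = 0.85 f'_c (b_f − b_w) h_f = 0.85 × 29.2 × (640 − 340) × 140 = 1042440 N.
Remaining web compression depth: a_w = (T − C_f)/(0.85 f'_c b_w) = (3090000 − 1042440)/(0.85 × 29.2 × 340) = 242.64 mm.
M_n = C_f(d − h_f/2) + (T − C_f)(d − a_w/2) = 1042440 × (825 − 70) + 2047560 × (825 − 121.32) = 787.04 + 1440.83 = 2227.87 × 10⁶ N·mm.
M_n = 2227.87 kN·m.

M_n ≈ 2230 kN·m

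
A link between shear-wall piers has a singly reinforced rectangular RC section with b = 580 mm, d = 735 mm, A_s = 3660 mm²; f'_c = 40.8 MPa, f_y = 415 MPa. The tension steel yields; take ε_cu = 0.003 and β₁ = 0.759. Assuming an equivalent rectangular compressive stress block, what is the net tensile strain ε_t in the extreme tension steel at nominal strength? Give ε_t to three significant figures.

ε_t ≈ 0.0192

a = A_s f_y/(0.85 f'_c b) = 75.51 mm.
β₁ = 0.759, so c = a/β₁ = 75.51/0.759 = 99.49 mm.
From the linear strain diagram with ε_cu = 0.003: ε_t = 0.003 (d − c)/c = 0.003 × (735 − 99.49)/99.49 = 0.0192.
Since ε_t ≥ 0.005, the section is tension-controlled.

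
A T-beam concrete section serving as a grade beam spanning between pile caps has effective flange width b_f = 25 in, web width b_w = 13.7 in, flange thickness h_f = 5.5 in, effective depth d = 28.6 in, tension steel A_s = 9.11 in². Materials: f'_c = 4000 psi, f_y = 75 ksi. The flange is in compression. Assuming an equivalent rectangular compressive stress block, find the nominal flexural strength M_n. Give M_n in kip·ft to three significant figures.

Tension: T = A_s f_y = 9.11 × 75 = 683.25 kips.
Try a within the flange: a = T/(0.85 f'_c b_f) = 683.25/(0.85 × 4 × 25) = 8.038 in.
a = 8.038 > h_f = 5.5 in: the block extends into the web. Split into flange-overhang and web parts.
C_f = 0.85 f'_c (b_f − b_w) h_f = 0.85 × 4 × (25 − 13.7) × 5.5 = 211.3 kips.
Remaining web compression depth: a_w = (T − C_f)/(0.85 f'_c b_w) = (683.25 − 211.3)/(0.85 × 4 × 13.7) = 10.132 in.
M_n = C_f(d − h_f/2) + (T − C_f)(d − a_w/2) = 211.3 × (28.6 − 2.75) + 471.95 × (28.6 − 5.066) = 5462.1 + 11106.9 = 16569.0 kip·in.
M_n = 16569.0/12 = 1380.75 kip·ft.

M_n ≈ 1380 kip·ft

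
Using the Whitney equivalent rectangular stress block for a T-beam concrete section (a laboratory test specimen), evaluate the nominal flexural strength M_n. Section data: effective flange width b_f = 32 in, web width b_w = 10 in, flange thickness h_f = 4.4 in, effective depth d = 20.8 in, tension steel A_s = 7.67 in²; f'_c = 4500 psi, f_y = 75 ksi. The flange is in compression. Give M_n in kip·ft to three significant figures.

M_n ≈ 883 kip·ft

Tension: T = A_s f_y = 7.67 × 75 = 575.25 kips.
Try a within the flange: a = T/(0.85 f'_c b_f) = 575.25/(0.85 × 4.5 × 32) = 4.700 in.
a = 4.700 > h_f = 4.4 in: the block extends into the web. Split into flange-overhang and web parts.
C_f = 0.85 f'_c (b_f − b_w) h_f = 0.85 × 4.5 × (32 − 10) × 4.4 = 370.3 kips.
Remaining web compression depth: a_w = (T − C_f)/(0.85 f'_c b_w) = (575.25 − 370.3)/(0.85 × 4.5 × 10) = 5.358 in.
M_n = C_f(d − h_f/2) + (T − C_f)(d − a_w/2) = 370.3 × (20.8 − 2.2) + 204.95 × (20.8 − 2.679) = 6887.6 + 3713.9 = 10601.5 kip·in.
M_n = 10601.5/12 = 883.46 kip·ft.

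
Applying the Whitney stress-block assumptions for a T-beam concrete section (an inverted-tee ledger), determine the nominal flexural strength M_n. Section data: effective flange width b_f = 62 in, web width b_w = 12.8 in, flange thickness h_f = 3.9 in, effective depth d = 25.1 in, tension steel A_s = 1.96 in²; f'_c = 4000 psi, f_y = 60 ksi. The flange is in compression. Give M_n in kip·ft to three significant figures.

Tension: T = A_s f_y = 1.96 × 60 = 117.6 kips.
Try a within the flange: a = T/(0.85 f'_c b_f) = 117.6/(0.85 × 4 × 62) = 0.558 in.
Since a = 0.558 ≤ h_f = 3.9 in, the stress block lies entirely in the flange; analyse as a rectangular beam of width b_f.
M_n = T(d − a/2) = 117.6 × (25.1 − 0.279) = 2918.9 kip·in.
M_n = 2918.9/12 = 243.24 kip·ft.

M_n ≈ 243 kip·ft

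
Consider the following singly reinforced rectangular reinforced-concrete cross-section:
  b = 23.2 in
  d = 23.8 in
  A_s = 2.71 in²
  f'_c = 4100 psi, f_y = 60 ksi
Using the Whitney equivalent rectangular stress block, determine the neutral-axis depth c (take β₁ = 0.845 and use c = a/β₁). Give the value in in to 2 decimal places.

T = A_s f_y = 2.71 × 60 = 162.6 kips.
a = T/(0.85 f'_c b) = 162.6/(0.85 × 4.1 × 23.2) = 2.0111 in.
With β₁ = 0.845, c = a/β₁ = 2.0111/0.845 = 2.38 in.

c ≈ 2.38 in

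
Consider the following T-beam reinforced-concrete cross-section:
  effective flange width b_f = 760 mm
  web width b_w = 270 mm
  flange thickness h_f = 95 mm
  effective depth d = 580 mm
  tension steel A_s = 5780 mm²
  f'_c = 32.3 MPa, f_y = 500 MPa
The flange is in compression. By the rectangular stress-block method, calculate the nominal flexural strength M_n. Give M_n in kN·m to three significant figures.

M_n ≈ 1440 kN·m

Tension: T = A_s f_y = 5780 × 500 = 2890000 N.
Try a within the flange: a = T/(0.85 f'_c b_f) = 2890000/(0.85 × 32.3 × 760) = 138.50 mm.
a = 138.50 > h_f = 95 mm: the block extends into the web. Split into flange-overhang and web parts.
C_f = 0.85 f'_c (b_f − b_w) h_f = 0.85 × 32.3 × (760 − 270) × 95 = 1278030 N.
Remaining web compression depth: a_w = (T − C_f)/(0.85 f'_c b_w) = (2890000 − 1278030)/(0.85 × 32.3 × 270) = 217.46 mm.
M_n = C_f(d − h_f/2) + (T − C_f)(d − a_w/2) = 1278030 × (580 − 47.5) + 1611970 × (580 − 108.73) = 680.55 + 759.67 = 1440.22 × 10⁶ N·mm.
M_n = 1440.22 kN·m.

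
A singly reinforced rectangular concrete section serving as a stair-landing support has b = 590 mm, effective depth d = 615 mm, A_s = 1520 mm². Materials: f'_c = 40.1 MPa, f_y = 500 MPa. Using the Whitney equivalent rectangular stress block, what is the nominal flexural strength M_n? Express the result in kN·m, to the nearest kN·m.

T = A_s f_y = 1520 × 500 = 760000 N = 760 kN.
From C = T: a = T/(0.85 f'_c b) = 760000/(0.85 × 40.1 × 590) = 37.79 mm.
M_n = T(d − a/2) = 760 kN × (615 − 18.895) mm = 453.04 kN·m.

M_n ≈ 453 kN·m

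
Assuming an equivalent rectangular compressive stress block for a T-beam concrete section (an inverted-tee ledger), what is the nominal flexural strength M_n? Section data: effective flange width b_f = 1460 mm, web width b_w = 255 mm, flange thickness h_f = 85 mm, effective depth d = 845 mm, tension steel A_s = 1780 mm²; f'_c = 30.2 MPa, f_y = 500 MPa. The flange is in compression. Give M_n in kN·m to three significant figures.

Tension: T = A_s f_y = 1780 × 500 = 890000 N.
Try a within the flange: a = T/(0.85 f'_c b_f) = 890000/(0.85 × 30.2 × 1460) = 23.75 mm.
Since a = 23.75 ≤ h_f = 85 mm, the stress block lies entirely in the flange; analyse as a rectangular beam of width b_f.
M_n = T(d − a/2) = 890000 × (845 − 11.875) = 741.48 × 10⁶ N·mm.
M_n = 741.48 kN·m.

M_n ≈ 741 kN·m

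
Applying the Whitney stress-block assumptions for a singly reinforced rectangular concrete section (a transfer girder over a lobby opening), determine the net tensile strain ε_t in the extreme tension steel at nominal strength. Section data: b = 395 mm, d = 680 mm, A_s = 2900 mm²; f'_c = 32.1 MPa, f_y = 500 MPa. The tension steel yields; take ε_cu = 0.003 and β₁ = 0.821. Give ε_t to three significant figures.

a = A_s f_y/(0.85 f'_c b) = 134.54 mm.
β₁ = 0.821, so c = a/β₁ = 134.54/0.821 = 163.87 mm.
From the linear strain diagram with ε_cu = 0.003: ε_t = 0.003 (d − c)/c = 0.003 × (680 − 163.87)/163.87 = 0.00945.
Since ε_t ≥ 0.005, the section is tension-controlled.

ε_t ≈ 0.00945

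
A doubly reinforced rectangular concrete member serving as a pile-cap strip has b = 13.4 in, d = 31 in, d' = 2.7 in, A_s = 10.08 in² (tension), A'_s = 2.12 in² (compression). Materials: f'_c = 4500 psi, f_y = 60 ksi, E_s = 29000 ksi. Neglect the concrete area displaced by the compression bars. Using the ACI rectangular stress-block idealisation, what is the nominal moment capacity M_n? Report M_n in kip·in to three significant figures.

M_n ≈ 16200 kip·in

Assume both steels yield.
a = (A_s − A'_s) f_y/(0.85 f'_c b) = (10.08 − 2.12) × 60/(0.85 × 4.5 × 13.4) = 9.318 in.
c = a/β₁ = 9.318/0.825 = 11.295 in; ε'_s = 0.003(c − d')/c = 0.0023 ≥ ε_y = 0.0021, so the compression steel yields.
M_n = (A_s − A'_s) f_y (d − a/2) + A'_s f_y (d − d') = 477.6 × (31 − 4.659) + 127.2 × (31 − 2.7) = 12580.5 + 3599.8 = 16180.3 kip·in.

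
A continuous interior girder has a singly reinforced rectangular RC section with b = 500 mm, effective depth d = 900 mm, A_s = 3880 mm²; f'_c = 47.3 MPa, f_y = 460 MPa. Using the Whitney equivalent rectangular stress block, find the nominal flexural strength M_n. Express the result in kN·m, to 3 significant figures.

M_n ≈ 1530 kN·m

T = A_s f_y = 3880 × 460 = 1784800 N = 1784.8 kN.
From C = T: a = T/(0.85 f'_c b) = 1784800/(0.85 × 47.3 × 500) = 88.78 mm.
M_n = T(d − a/2) = 1784.8 kN × (900 − 44.39) mm = 1527.09 kN·m.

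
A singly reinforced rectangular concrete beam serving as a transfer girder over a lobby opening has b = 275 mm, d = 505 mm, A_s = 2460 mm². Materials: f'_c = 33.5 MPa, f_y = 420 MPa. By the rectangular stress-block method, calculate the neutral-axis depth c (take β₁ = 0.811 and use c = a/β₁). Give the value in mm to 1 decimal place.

T = A_s f_y = 2460 × 420 = 1033200 N = 1033.2 kN.
Setting C = 0.85 f'_c a b equal to T: a = 1033200/(0.85 × 33.5 × 275) = 131.943 mm.
With β₁ = 0.811, c = a/β₁ = 131.943/0.811 = 162.7 mm.

c ≈ 162.7 mm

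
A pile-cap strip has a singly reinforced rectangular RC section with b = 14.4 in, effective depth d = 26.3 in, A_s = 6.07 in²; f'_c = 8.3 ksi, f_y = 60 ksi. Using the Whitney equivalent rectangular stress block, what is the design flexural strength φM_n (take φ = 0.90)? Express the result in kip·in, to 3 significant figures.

φM_n ≈ 8030 kip·in

T = A_s f_y = 6.07 × 60 = 364.2 kips.
a = T/(0.85 f'_c b) = 364.2/(0.85 × 8.3 × 14.4) = 3.585 in.
M_n = T(d − a/2) = 364.2 × (26.3 − 1.7925) = 8925.6 kip·in.
φM_n = 0.90 × 8925.6 = 8033.0 kip·in.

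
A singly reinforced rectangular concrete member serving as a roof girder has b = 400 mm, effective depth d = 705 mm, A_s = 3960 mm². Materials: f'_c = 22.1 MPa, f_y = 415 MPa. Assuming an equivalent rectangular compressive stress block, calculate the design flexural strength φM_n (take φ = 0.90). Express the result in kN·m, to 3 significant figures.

φM_n ≈ 881 kN·m

T = A_s f_y = 3960 × 415 = 1643400 N = 1643.4 kN.
From C = T: a = T/(0.85 f'_c b) = 1643400/(0.85 × 22.1 × 400) = 218.71 mm.
M_n = T(d − a/2) = 1643.4 kN × (705 − 109.355) mm = 978.88 kN·m.
φM_n = 0.90 × 978.88 = 880.99 kN·m.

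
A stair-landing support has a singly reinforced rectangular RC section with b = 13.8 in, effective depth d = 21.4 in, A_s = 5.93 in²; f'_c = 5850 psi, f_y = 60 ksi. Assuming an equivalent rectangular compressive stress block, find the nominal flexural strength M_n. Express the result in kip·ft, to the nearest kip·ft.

M_n ≈ 558 kip·ft

T = A_s f_y = 5.93 × 60 = 355.8 kips.
a = T/(0.85 f'_c b) = 355.8/(0.85 × 5.85 × 13.8) = 5.185 in.
M_n = T(d − a/2) = 355.8 × (21.4 − 2.5925) = 6691.7 kip·in = 6691.7/12 = 557.64 kip·ft.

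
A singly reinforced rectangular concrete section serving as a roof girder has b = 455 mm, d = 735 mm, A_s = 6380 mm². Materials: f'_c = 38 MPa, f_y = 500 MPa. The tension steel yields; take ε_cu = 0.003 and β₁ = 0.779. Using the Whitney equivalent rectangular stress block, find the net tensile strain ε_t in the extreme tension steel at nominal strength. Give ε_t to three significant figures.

ε_t ≈ 0.00491

a = A_s f_y/(0.85 f'_c b) = 217.06 mm.
β₁ = 0.779, so c = a/β₁ = 217.06/0.779 = 278.64 mm.
From the linear strain diagram with ε_cu = 0.003: ε_t = 0.003 (d − c)/c = 0.003 × (735 − 278.64)/278.64 = 0.00491.
ε_t is between 0.004 and 0.005 — transition zone.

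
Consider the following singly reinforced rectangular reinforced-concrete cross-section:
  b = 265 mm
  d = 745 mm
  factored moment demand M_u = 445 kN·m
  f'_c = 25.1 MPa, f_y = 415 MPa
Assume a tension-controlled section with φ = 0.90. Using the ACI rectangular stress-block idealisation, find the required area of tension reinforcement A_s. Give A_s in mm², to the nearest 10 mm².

M_n = M_u/φ = 445/0.90 = 494.444 kN·m.
With M_n = 0.85 f'_c a b (d − a/2), solve the quadratic for a:
a = d − √(d² − 2M_n/(0.85 f'_c b)) = 745 − √(745² − 2 × 494.444×10⁶/(0.85 × 25.1 × 265)) = 128.46 mm.
A_s = 0.85 f'_c a b / f_y = 0.85 × 25.1 × 128.46 × 265 / 415 = 1750.1 mm².

A_s ≈ 1750 mm²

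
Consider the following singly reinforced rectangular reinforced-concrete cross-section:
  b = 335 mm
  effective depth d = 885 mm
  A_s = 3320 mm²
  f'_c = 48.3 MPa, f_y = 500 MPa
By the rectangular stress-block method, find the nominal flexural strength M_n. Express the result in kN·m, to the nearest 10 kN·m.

T = A_s f_y = 3320 × 500 = 1660000 N = 1660 kN.
From C = T: a = T/(0.85 f'_c b) = 1660000/(0.85 × 48.3 × 335) = 120.70 mm.
M_n = T(d − a/2) = 1660 kN × (885 − 60.35) mm = 1368.92 kN·m.

M_n ≈ 1370 kN·m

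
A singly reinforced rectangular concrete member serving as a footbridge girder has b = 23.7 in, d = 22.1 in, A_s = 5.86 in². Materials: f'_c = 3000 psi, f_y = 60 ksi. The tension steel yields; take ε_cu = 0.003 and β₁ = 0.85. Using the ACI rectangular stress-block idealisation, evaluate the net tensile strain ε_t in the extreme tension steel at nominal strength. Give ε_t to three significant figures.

ε_t ≈ 0.00669

a = A_s f_y/(0.85 f'_c b) = 5.818 in.
β₁ = 0.85, so c = a/β₁ = 5.818/0.85 = 6.845 in.
From the linear strain diagram with ε_cu = 0.003: ε_t = 0.003 (d − c)/c = 0.003 × (22.1 − 6.845)/6.845 = 0.00669.
Since ε_t ≥ 0.005, the section is tension-controlled.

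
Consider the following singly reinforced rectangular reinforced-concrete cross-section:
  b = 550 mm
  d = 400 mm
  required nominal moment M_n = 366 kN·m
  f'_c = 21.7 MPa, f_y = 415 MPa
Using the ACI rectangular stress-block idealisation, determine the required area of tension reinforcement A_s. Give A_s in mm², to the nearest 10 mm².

A_s ≈ 2530 mm²

With M_n = 0.85 f'_c a b (d − a/2), solve the quadratic for a:
a = d − √(d² − 2M_n/(0.85 f'_c b)) = 400 − √(400² − 2 × 366×10⁶/(0.85 × 21.7 × 550)) = 103.61 mm.
A_s = 0.85 f'_c a b / f_y = 0.85 × 21.7 × 103.61 × 550 / 415 = 2532.8 mm².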